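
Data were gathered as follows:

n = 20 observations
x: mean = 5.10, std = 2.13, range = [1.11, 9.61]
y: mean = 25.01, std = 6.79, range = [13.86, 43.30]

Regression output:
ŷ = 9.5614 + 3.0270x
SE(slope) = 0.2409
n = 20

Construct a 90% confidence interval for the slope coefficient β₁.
The 90% CI for β₁ is (2.6093, 3.4447)

Confidence interval for the slope:

The 90% CI for β₁ is: β̂₁ ± t*(α/2, n-2) × SE(β̂₁)

Step 1: Find critical t-value
- Confidence level = 0.9
- Degrees of freedom = n - 2 = 20 - 2 = 18
- t*(α/2, 18) = 1.7341

Step 2: Calculate margin of error
Margin = 1.7341 × 0.2409 = 0.4177

Step 3: Construct interval
CI = 3.0270 ± 0.4177
CI = (2.6093, 3.4447)

Interpretation: We are 90% confident that the true slope β₁ lies between 2.6093 and 3.4447.
Both endpoints are positive, so the data support a genuinely positive slope at this confidence level.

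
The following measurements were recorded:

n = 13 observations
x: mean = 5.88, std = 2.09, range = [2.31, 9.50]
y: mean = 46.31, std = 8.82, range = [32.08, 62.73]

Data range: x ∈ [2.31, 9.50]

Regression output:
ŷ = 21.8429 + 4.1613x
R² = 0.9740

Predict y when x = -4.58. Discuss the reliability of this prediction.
ŷ = 2.7841 (extrapolation — x = -4.58 lies outside [2.31, 9.50], so reliability is low).

Prediction calculation:
ŷ = 21.8429 + 4.1613 × (-4.58)
ŷ = 2.7841

Reliability:
- Data range: x ∈ [2.31, 9.50]
- Prediction point: x = -4.58 is 6.89 units below the observed range → this is EXTRAPOLATION, not interpolation

Why that matters here:
- The linear relationship may not hold outside the observed range
- The standard error of prediction grows with (x − x̄)², and x = -4.58 is far from x̄ = 5.88
- There are no observations near this x to validate the fitted line there

A defensible statement: 'if the linear trend continued to x = -4.58, y would be about 2.7841' — the premise is untested.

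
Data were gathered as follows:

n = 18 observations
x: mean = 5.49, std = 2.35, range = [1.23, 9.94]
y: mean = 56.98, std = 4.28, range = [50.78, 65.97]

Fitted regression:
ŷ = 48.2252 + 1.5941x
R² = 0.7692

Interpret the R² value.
R² = 0.7692 means 76.92% of the variation in y is explained by the linear relationship with x. This indicates a strong fit.

R² (coefficient of determination) measures the proportion of variance in y explained by the regression model.

Here R² = 0.7692:
- Explained: 76.92% of the variation in y
- Unexplained (residual): 100% − 76.92% = 23.08%
- Rule of thumb (below 0.3 weak; 0.3 to below 0.7 moderate; 0.7 and above strong) → strong

Note: R² never decreases when predictors are added, so it should not be used alone to compare models of different size.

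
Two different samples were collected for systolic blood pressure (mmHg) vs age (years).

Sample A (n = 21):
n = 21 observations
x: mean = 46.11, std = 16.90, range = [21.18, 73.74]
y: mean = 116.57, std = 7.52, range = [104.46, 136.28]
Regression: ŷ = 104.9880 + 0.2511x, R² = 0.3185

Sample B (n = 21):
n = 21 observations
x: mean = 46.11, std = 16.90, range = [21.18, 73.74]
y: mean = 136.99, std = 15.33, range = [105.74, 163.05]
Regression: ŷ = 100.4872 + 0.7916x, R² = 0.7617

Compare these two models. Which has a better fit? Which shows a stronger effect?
Model B has the better fit (R² = 0.7617 vs 0.3185). Model B shows the stronger effect (|β₁| = 0.7916 vs 0.2511).

Model Comparison:

Fit — compare R²:
- Model A: R² = 0.3185 → 31.85% of variance in blood pressure explained
- Model B: R² = 0.7617 → 76.17% of variance in blood pressure explained
- 0.7617 > 0.3185 → Model B has the better fit

Effect size (slope magnitude):
- Model A: β₁ = 0.2511 → predicted blood pressure rises 0.2511 mmHg per additional year of age
- Model B: β₁ = 0.7916 → predicted blood pressure rises 0.7916 mmHg per additional year of age
- |0.2511| < |0.7916| → Model B shows the stronger marginal effect

Notes:
- A better fit (higher R²) doesn't necessarily mean a more important relationship.
- The two samples could reflect different populations, time periods, or measurement quality.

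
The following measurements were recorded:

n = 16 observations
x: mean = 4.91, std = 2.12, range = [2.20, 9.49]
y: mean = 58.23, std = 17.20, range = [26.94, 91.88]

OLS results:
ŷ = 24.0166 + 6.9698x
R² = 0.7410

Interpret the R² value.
About 74.10% of the variability in y is accounted for by the regression on x (R² = 0.7410) — a strong linear fit.

R² (coefficient of determination) measures the proportion of variance in y explained by the regression model.

Here R² = 0.7410:
- Explained: 74.10% of the variation in y
- Unexplained (residual): 100% − 74.10% = 25.90%
- Rule of thumb (below 0.3 weak; 0.3 to below 0.7 moderate; 0.7 and above strong) → strong

Equivalently, for simple linear regression R² = r², so |r| = √0.7410 ≈ 0.8608.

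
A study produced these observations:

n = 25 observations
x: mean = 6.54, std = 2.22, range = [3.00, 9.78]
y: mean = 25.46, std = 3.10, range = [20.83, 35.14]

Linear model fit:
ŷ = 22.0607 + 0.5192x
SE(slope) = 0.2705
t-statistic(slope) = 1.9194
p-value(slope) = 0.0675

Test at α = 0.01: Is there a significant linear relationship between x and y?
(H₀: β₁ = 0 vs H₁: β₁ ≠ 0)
Since p-value = 0.0675 ≥ α = 0.01, fail to reject H₀ — the slope is not significantly different from 0.

Hypothesis test for the slope coefficient:

H₀: β₁ = 0 (no linear relationship)
H₁: β₁ ≠ 0 (linear relationship exists)

Test statistic: t = β̂₁ / SE(β̂₁) = 0.5192 / 0.2705 = 1.9194

The p-value (0.0675) is the probability, under H₀, of a t-statistic at least as extreme as |t| = 1.9194 (two-sided, df = n − 2 = 23).

Decision rule: reject H₀ if p-value < α.
p-value = 0.0675 ≥ α = 0.01 → fail to reject H₀.

Conclusion: the linear association between x and y is not significant at the 1% level.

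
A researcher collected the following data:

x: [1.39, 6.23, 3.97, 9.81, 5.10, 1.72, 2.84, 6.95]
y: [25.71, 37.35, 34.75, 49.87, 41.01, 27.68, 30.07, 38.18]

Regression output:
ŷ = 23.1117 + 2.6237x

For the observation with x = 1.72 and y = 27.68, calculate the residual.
Residual = 0.0555

The residual is the difference between the actual value and the predicted value:

Residual = y - ŷ

Step 1: Calculate predicted value
ŷ = 23.1117 + 2.6237 × 1.72
ŷ = 27.6245

Step 2: Calculate residual
Residual = 27.68 - 27.6245
Residual = 0.0555

Sign check: y > ŷ, so the point is above the line and the fit underestimates here.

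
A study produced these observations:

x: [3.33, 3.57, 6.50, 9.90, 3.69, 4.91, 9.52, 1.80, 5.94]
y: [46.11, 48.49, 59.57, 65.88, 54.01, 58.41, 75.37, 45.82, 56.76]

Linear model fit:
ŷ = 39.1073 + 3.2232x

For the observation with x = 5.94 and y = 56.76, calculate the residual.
Residual = -1.4931

The residual is the difference between the actual value and the predicted value:

Residual = y - ŷ

Step 1: Calculate predicted value
ŷ = 39.1073 + 3.2232 × 5.94
ŷ = 58.2531

Step 2: Calculate residual
Residual = 56.76 - 58.2531
Residual = -1.4931

Interpretation: the model overestimates the actual value by 1.4931 at this point (negative residual → observation lies below the fitted line).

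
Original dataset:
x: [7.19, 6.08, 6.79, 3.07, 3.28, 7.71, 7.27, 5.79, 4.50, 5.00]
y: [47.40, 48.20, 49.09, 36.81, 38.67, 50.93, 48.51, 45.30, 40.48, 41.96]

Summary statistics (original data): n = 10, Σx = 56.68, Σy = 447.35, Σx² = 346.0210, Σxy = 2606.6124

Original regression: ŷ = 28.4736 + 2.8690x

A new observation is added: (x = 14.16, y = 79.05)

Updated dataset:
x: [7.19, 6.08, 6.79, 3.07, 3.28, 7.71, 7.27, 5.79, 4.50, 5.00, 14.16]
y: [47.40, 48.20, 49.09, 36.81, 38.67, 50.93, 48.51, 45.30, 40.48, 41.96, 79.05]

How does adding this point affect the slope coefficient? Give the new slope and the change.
New slope β₁ = 3.7196 versus 2.8690 before: a change of +0.8506 (+29.6%).

x = 14.16 lies well outside the original x-range [3.07, 7.71] (x̄ ≈ 5.67), so this observation has high leverage and can move the slope substantially.

Step 1: Update the sums with the new point (n goes from 10 to 11)
Σx  = 56.68 + 14.16 = 70.84
Σy  = 447.35 + 79.05 = 526.40
Σx² = 346.0210 + 14.16² = 346.0210 + 200.5056 = 546.5266
Σxy = 2606.6124 + 14.16×79.05 = 2606.6124 + 1119.3480 = 3725.9604

Step 2: Recompute the slope with b₁ = (nΣxy − ΣxΣy) / (nΣx² − (Σx)²)
Numerator   = 11×3725.9604 − 70.84×526.40 = 40985.5644 − 37290.1760 = 3695.3884
Denominator = 11×546.5266 − 70.84² = 6011.7926 − 5018.3056 = 993.4870
b₁(new) = 3695.3884 / 993.4870 = 3.7196

(Same formula on the original sums: (10×2606.6124 − 56.68×447.35) / (10×346.0210 − 56.68²) = 710.3260 / 247.5876 = 2.8690, matching the given fit.)

Step 3: Change in slope
Δβ₁ = 3.7196 − 2.8690 = +0.8506
Relative change = +0.8506 / 2.8690 × 100% = +29.6%
→ the slope increases when the point is added.

A high-leverage point only changes the slope if it is off the original line; here y = 79.05 is above the original trend, so the slope increases.
In practice: check such a point for data-entry or measurement error.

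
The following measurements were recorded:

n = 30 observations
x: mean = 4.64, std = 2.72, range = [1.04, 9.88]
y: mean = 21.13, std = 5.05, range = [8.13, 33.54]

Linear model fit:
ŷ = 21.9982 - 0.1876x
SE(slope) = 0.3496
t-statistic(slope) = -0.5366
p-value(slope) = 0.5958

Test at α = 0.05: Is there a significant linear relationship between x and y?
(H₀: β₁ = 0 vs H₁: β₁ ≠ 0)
Since p-value = 0.5958 ≥ α = 0.05, fail to reject H₀ — the slope is not significantly different from 0.

Hypothesis test for the slope coefficient:

H₀: β₁ = 0 (no linear relationship)
H₁: β₁ ≠ 0 (linear relationship exists)

Test statistic: t = β̂₁ / SE(β̂₁) = -0.1876 / 0.3496 = -0.5366

p = 0.5958: how often a slope estimate this far from 0 (in SE units) would arise by chance if β₁ were truly 0.

Decision rule: reject H₀ if p-value < α.
p-value = 0.5958 ≥ α = 0.05 → fail to reject H₀.

There is not sufficient evidence at the 5% significance level to conclude that a linear relationship exists between x and y.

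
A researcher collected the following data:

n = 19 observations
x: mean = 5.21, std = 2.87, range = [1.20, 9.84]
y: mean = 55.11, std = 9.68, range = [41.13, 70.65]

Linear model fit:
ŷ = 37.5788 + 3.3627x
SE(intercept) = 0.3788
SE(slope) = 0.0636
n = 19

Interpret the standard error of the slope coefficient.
SE(β̂₁) = 0.0636 is the estimated standard deviation of the slope estimate across repeated samples; relative to β̂₁ = 3.3627 that is 1.9%, a precise estimate.

SE(β̂₁) = s / √Sxx, where s is the residual standard deviation and Sxx = Σ(x − x̄)². It is the yardstick for how far β̂₁ = 3.3627 could plausibly be from the true slope.

Relative precision:
- SE / |β̂₁| = 0.0636 / 3.3627 = 1.9%
- Rule of thumb (under 20%: precise; 20% to under 50%: moderately precise; 50% or more: imprecise) → precise

Link to interval estimation: a confidence interval for β₁ is β̂₁ ± t* × 0.0636, so SE sets the half-width per unit of t*.

What drives SE(β̂₁): more residual scatter → larger SE; larger n (here n = 19) → smaller SE; wider spread of x values → smaller SE.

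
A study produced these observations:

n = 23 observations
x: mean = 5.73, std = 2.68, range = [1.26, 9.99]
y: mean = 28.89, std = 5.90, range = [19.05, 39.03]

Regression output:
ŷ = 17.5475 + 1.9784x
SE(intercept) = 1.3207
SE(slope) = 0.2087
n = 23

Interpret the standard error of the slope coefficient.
SE(β̂₁) = 0.2087 is the estimated standard deviation of the slope estimate across repeated samples; relative to β̂₁ = 1.9784 that is 10.5%, a precise estimate.

What SE measures:
- The standard error quantifies the sampling variability of the coefficient estimate
- It is the estimated standard deviation of β̂₁ across hypothetical repeated samples of the same size
- Smaller SE → more precise estimate

Relative precision:
- SE / |β̂₁| = 0.2087 / 1.9784 = 10.5%
- Rule of thumb (under 20%: precise; 20% to under 50%: moderately precise; 50% or more: imprecise) → precise

Link to the t-test: t = β̂₁ / SE(β̂₁) = 1.9784 / 0.2087 = 9.4796, the statistic for H₀: β₁ = 0.

What drives SE(β̂₁): larger n (here n = 23) → smaller SE; more residual scatter → larger SE.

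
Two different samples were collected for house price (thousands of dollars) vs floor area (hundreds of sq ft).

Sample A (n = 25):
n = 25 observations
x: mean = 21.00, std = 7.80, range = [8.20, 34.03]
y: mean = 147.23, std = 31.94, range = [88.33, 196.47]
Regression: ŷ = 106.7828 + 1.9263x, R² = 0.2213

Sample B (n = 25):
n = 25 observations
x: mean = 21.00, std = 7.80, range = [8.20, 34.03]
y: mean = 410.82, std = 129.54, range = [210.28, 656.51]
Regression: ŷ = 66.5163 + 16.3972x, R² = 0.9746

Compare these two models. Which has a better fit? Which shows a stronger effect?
Model B has the better fit (R² = 0.9746 vs 0.2213). Model B shows the stronger effect (|β₁| = 16.3972 vs 1.9263).

Model Comparison:

Fit — compare R²:
- Model A: R² = 0.2213 → 22.13% of variance in house price explained
- Model B: R² = 0.9746 → 97.46% of variance in house price explained
- 0.9746 > 0.2213 → Model B has the better fit

Effect size (slope magnitude):
- Model A: β₁ = 1.9263 → predicted house price rises 1.9263 thousand dollars per additional hundred sq ft of floor area
- Model B: β₁ = 16.3972 → predicted house price rises 16.3972 thousand dollars per additional hundred sq ft of floor area
- |1.9263| < |16.3972| → Model B shows the stronger marginal effect

Note: A better fit (higher R²) doesn't necessarily mean a more important relationship.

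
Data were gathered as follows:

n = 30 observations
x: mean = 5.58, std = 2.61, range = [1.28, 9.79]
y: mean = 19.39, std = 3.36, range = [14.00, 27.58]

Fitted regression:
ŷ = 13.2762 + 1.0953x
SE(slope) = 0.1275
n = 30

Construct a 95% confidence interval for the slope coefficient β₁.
The 95% CI for β₁ is (0.8341, 1.3565)

Confidence interval for the slope:

The 95% CI for β₁ is: β̂₁ ± t*(α/2, n-2) × SE(β̂₁)

Step 1: Find critical t-value
- Confidence level = 0.95
- Degrees of freedom = n - 2 = 30 - 2 = 28
- t*(α/2, 28) = 2.0484

Step 2: Calculate margin of error
Margin = 2.0484 × 0.1275 = 0.2612

Step 3: Construct interval
CI = 1.0953 ± 0.2612
CI = (0.8341, 1.3565)

Interpretation: We are 95% confident that the true slope β₁ lies between 0.8341 and 1.3565.
Since 0 is outside the interval, a two-sided test at α = 0.05 would reject H₀: β₁ = 0.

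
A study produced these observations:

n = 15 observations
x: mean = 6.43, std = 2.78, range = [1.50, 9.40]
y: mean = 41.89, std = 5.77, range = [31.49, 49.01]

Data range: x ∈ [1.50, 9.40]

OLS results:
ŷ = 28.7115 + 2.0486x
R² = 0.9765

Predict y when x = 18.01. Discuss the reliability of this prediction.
ŷ = 65.6068 (extrapolation — x = 18.01 lies outside [1.50, 9.40], so reliability is low).

Prediction calculation:
ŷ = 28.7115 + 2.0486 × 18.01
ŷ = 65.6068

Reliability:
- Data range: x ∈ [1.50, 9.40]
- Prediction point: x = 18.01 is 8.61 units above the observed range → this is EXTRAPOLATION, not interpolation

Why that matters here:
- The linear relationship may not hold outside the observed range
- R² describes fit only over the sampled x values; it says nothing about behaviour beyond them
- The standard error of prediction grows with (x − x̄)², and x = 18.01 is far from x̄ = 6.43

The R² = 0.9765 only validates the fit within [1.50, 9.40]; treat ŷ = 65.6068 with caution.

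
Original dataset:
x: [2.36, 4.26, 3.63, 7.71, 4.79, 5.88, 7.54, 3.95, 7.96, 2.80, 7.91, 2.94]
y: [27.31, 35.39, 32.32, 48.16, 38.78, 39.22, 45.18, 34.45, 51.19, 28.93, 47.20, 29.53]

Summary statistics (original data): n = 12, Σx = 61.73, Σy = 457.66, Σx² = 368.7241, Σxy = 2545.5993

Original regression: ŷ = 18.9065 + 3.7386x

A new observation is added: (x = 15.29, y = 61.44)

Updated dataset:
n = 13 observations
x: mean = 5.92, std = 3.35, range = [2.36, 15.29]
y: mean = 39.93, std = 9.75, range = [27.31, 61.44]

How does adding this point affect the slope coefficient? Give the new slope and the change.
The slope changes from 3.7386 to 2.8014 (change of -0.9372, or -25.1%).

The new point has HIGH LEVERAGE: x = 15.29 is far from the original mean x̄ = 61.73/12 ≈ 5.14 (original range [2.36, 7.96]).

Step 1: Update the sums with the new point (n goes from 12 to 13)
Σx  = 61.73 + 15.29 = 77.02
Σy  = 457.66 + 61.44 = 519.10
Σx² = 368.7241 + 15.29² = 368.7241 + 233.7841 = 602.5082
Σxy = 2545.5993 + 15.29×61.44 = 2545.5993 + 939.4176 = 3485.0169

Step 2: Recompute the slope with b₁ = (nΣxy − ΣxΣy) / (nΣx² − (Σx)²)
Numerator   = 13×3485.0169 − 77.02×519.10 = 45305.2197 − 39981.0820 = 5324.1377
Denominator = 13×602.5082 − 77.02² = 7832.6066 − 5932.0804 = 1900.5262
b₁(new) = 5324.1377 / 1900.5262 = 2.8014

(Same formula on the original sums: (12×2545.5993 − 61.73×457.66) / (12×368.7241 − 61.73²) = 2295.8398 / 614.0963 = 3.7386, matching the given fit.)

Step 3: Change in slope
Δβ₁ = 2.8014 − 3.7386 = -0.9372
Relative change = -0.9372 / 3.7386 × 100% = -25.1%
→ the slope decreases when the point is added.

Because the point sits below the extension of the original line at a high-leverage x, it tilts the fit down.
In practice: investigate whether it comes from the same population as the rest of the sample.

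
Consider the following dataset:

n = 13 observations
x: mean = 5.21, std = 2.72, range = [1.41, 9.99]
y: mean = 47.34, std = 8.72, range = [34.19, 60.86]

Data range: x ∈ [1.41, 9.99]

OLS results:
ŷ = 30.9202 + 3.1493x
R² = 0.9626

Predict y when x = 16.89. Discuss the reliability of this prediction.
ŷ = 84.1119, but this is extrapolation (above the data range [1.41, 9.99]) and may be unreliable.

Prediction calculation:
ŷ = 30.9202 + 3.1493 × 16.89
ŷ = 84.1119

Reliability:
- Data range: x ∈ [1.41, 9.99]
- Prediction point: x = 16.89 is 6.90 units above the observed range → this is EXTRAPOLATION, not interpolation

Why that matters here:
- R² describes fit only over the sampled x values; it says nothing about behaviour beyond them
- The linear relationship may not hold outside the observed range
- There are no observations near this x to validate the fitted line there

Report the number if required, but flag clearly that it is an extrapolation.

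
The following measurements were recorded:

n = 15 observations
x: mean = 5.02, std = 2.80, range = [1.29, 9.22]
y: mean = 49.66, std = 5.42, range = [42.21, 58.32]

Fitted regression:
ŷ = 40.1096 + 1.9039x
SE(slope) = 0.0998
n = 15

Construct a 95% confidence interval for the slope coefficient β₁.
The 95% CI for β₁ is (1.6883, 2.1195)

Confidence interval for the slope:

The 95% CI for β₁ is: β̂₁ ± t*(α/2, n-2) × SE(β̂₁)

Step 1: Find critical t-value
- Confidence level = 0.95
- Degrees of freedom = n - 2 = 15 - 2 = 13
- t*(α/2, 13) = 2.1604

Step 2: Calculate margin of error
Margin = 2.1604 × 0.0998 = 0.2156

Step 3: Construct interval
CI = 1.9039 ± 0.2156
CI = (1.6883, 2.1195)

Interpretation: intervals built this way capture the true β₁ in 95% of repeated samples; here the plausible range for the per-unit effect of x on y is 1.6883 to 2.1195.
Both endpoints are positive, so the data support a genuinely positive slope at this confidence level.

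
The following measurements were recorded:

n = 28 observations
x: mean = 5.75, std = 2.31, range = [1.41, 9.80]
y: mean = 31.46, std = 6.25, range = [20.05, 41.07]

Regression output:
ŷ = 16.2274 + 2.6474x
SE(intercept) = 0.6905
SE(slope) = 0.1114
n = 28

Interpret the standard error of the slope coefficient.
SE(β̂₁) = 0.1114 is the estimated standard deviation of the slope estimate across repeated samples; relative to β̂₁ = 2.6474 that is 4.2%, a precise estimate.

What SE measures:
- The standard error quantifies the sampling variability of the coefficient estimate
- It is the estimated standard deviation of β̂₁ across hypothetical repeated samples of the same size
- Smaller SE → more precise estimate

Relative precision:
- SE / |β̂₁| = 0.1114 / 2.6474 = 4.2%
- Rule of thumb (under 20%: precise; 20% to under 50%: moderately precise; 50% or more: imprecise) → precise

Rough 95% range (±2 SE): 2.6474 ± 0.2228 → (2.4246, 2.8702).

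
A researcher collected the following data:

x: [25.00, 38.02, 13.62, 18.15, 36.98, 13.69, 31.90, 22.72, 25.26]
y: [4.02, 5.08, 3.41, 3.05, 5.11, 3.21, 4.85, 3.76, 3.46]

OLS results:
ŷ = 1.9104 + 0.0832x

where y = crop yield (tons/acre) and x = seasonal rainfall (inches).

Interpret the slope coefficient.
On average, crop yield is about 0.0832 tons/acre higher for every extra inch of rainfall.

β₁ = 0.0832 is the change in predicted crop yield (tons/acre) per additional inch of rainfall.

Interpretation:
- Rainfall up by 1 inch → predicted crop yield increases by 0.0832 tons/acre
- This is a linear approximation: the same per-unit change is assumed across the whole observed x range

The intercept β₀ = 1.9104 is the predicted crop yield when rainfall = 0; since the smallest observed x is 13.62, this is an extrapolation and mainly anchors the line.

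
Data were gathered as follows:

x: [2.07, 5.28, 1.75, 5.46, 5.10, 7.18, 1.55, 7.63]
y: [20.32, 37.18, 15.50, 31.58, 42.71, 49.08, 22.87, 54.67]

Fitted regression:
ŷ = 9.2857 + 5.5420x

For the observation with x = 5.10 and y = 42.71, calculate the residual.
Residual = 5.1601

The residual is the difference between the actual value and the predicted value:

Residual = y - ŷ

Step 1: Calculate predicted value
ŷ = 9.2857 + 5.5420 × 5.10
ŷ = 37.5499

Step 2: Calculate residual
Residual = 42.71 - 37.5499
Residual = 5.1601

Sign check: y > ŷ, so the point is above the line and the fit underestimates here.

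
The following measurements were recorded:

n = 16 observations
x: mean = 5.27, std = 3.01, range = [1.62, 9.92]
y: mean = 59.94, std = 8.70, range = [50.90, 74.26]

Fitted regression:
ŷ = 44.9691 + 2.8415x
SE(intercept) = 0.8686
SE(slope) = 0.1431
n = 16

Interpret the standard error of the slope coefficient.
SE(slope) = 0.1431 measures the uncertainty in the estimated slope. The coefficient is estimated precisely (SE/|β̂₁| = 5.0%).

What SE measures:
- The standard error quantifies the sampling variability of the coefficient estimate
- It is the estimated standard deviation of β̂₁ across hypothetical repeated samples of the same size
- Smaller SE → more precise estimate

Relative precision:
- SE / |β̂₁| = 0.1431 / 2.8415 = 5.0%
- Rule of thumb (under 20%: precise; 20% to under 50%: moderately precise; 50% or more: imprecise) → precise

Rough 95% range (±2 SE): 2.8415 ± 0.2862 → (2.5553, 3.1277).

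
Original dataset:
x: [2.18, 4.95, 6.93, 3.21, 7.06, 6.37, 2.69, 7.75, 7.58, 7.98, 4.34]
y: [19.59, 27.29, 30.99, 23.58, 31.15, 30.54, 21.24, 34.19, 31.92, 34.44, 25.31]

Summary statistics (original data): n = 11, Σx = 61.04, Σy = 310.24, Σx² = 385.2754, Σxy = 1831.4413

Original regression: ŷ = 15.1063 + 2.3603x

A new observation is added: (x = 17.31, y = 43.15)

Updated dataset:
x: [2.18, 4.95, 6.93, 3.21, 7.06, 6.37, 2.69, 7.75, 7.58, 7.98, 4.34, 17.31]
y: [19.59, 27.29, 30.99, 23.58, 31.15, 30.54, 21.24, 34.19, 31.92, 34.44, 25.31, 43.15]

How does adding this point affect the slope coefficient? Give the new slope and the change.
The slope changes from 2.3603 to 1.5634 (change of -0.7969, or -33.8%).

The new point has HIGH LEVERAGE: x = 17.31 is far from the original mean x̄ = 61.04/11 ≈ 5.55 (original range [2.18, 7.98]).

Step 1: Update the sums with the new point (n goes from 11 to 12)
Σx  = 61.04 + 17.31 = 78.35
Σy  = 310.24 + 43.15 = 353.39
Σx² = 385.2754 + 17.31² = 385.2754 + 299.6361 = 684.9115
Σxy = 1831.4413 + 17.31×43.15 = 1831.4413 + 746.9265 = 2578.3678

Step 2: Recompute the slope with b₁ = (nΣxy − ΣxΣy) / (nΣx² − (Σx)²)
Numerator   = 12×2578.3678 − 78.35×353.39 = 30940.4136 − 27688.1065 = 3252.3071
Denominator = 12×684.9115 − 78.35² = 8218.9380 − 6138.7225 = 2080.2155
b₁(new) = 3252.3071 / 2080.2155 = 1.5634

(Same formula on the original sums: (11×1831.4413 − 61.04×310.24) / (11×385.2754 − 61.04²) = 1208.8047 / 512.1478 = 2.3603, matching the given fit.)

Step 3: Change in slope
Δβ₁ = 1.5634 − 2.3603 = -0.7969
Relative change = -0.7969 / 2.3603 × 100% = -33.8%
→ the slope decreases when the point is added.

Because the point sits below the extension of the original line at a high-leverage x, it tilts the fit down.
In practice: check such a point for data-entry or measurement error.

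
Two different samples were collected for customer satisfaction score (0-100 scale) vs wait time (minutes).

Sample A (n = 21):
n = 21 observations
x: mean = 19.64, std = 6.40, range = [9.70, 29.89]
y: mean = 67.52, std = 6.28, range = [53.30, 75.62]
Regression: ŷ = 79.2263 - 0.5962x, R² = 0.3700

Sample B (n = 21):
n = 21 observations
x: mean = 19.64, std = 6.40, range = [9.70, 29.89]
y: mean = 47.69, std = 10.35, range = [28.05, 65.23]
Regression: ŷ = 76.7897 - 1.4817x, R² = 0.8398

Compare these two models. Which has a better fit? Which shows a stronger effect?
Model B has the better fit (R² = 0.8398 vs 0.3700). Model B shows the stronger effect (|β₁| = 1.4817 vs 0.5962).

Model Comparison:

Which explains more variance? (R²)
- Model A: R² = 0.3700 → 37.00% of variance in satisfaction score explained
- Model B: R² = 0.8398 → 83.98% of variance in satisfaction score explained
- 0.8398 > 0.3700 → Model B has the better fit

Strength of effect — compare |β₁|:
- Model A: β₁ = -0.5962 → predicted satisfaction score falls 0.5962 points per additional minute of wait time
- Model B: β₁ = -1.4817 → predicted satisfaction score falls 1.4817 points per additional minute of wait time
- |-0.5962| < |-1.4817| → Model B shows the stronger marginal effect

Note: R² measures how tightly points cluster around the line; β₁ measures how steep the line is — they answer different questions.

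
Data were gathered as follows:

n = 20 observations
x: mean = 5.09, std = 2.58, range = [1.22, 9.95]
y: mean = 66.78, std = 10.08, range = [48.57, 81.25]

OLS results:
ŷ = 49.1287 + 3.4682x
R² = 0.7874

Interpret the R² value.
R² = 0.7874 means 78.74% of the variation in y is explained by the linear relationship with x. This indicates a strong fit.

R² = 1 − SS_res/SS_tot compares the residual scatter to the total scatter of y about its mean.

Here R² = 0.7874:
- Explained: 78.74% of the variation in y
- Unexplained (residual): 100% − 78.74% = 21.26%
- Rule of thumb (below 0.3 weak; 0.3 to below 0.7 moderate; 0.7 and above strong) → strong

Note: R² never decreases when predictors are added, so it should not be used alone to compare models of different size.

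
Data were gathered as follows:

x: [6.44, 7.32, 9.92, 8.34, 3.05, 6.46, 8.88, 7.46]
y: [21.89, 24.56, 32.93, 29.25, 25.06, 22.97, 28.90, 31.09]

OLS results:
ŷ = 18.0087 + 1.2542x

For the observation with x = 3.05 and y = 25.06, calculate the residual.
Residual = 3.2260

The residual is the difference between the actual value and the predicted value:

Residual = y - ŷ

Step 1: Calculate predicted value
ŷ = 18.0087 + 1.2542 × 3.05
ŷ = 21.8340

Step 2: Calculate residual
Residual = 25.06 - 21.8340
Residual = 3.2260

Sign check: y > ŷ, so the point is above the line and the fit underestimates here.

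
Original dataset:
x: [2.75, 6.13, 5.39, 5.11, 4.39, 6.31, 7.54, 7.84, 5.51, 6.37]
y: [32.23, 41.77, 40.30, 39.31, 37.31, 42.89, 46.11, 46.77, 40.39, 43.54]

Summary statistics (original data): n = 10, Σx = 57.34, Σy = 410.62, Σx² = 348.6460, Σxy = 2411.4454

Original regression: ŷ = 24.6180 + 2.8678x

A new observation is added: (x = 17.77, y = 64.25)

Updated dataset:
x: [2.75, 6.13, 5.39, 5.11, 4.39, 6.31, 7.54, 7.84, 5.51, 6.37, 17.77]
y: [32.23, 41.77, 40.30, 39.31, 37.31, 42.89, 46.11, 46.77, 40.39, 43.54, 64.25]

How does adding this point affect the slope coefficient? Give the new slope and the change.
The slope changes from 2.8678 to 2.0499 (change of -0.8179, or -28.5%).

x = 17.77 lies well outside the original x-range [2.75, 7.84] (x̄ ≈ 5.73), so this observation has high leverage and can move the slope substantially.

Step 1: Update the sums with the new point (n goes from 10 to 11)
Σx  = 57.34 + 17.77 = 75.11
Σy  = 410.62 + 64.25 = 474.87
Σx² = 348.6460 + 17.77² = 348.6460 + 315.7729 = 664.4189
Σxy = 2411.4454 + 17.77×64.25 = 2411.4454 + 1141.7225 = 3553.1679

Step 2: Recompute the slope with b₁ = (nΣxy − ΣxΣy) / (nΣx² − (Σx)²)
Numerator   = 11×3553.1679 − 75.11×474.87 = 39084.8469 − 35667.4857 = 3417.3612
Denominator = 11×664.4189 − 75.11² = 7308.6079 − 5641.5121 = 1667.0958
b₁(new) = 3417.3612 / 1667.0958 = 2.0499

(Same formula on the original sums: (10×2411.4454 − 57.34×410.62) / (10×348.6460 − 57.34²) = 569.5032 / 198.5844 = 2.8678, matching the given fit.)

Step 3: Change in slope
Δβ₁ = 2.0499 − 2.8678 = -0.8179
Relative change = -0.8179 / 2.8678 × 100% = -28.5%
→ the slope decreases when the point is added.

Because the point sits below the extension of the original line at a high-leverage x, it tilts the fit down.
In practice: investigate whether it comes from the same population as the rest of the sample; refit with and without it and report both if conclusions differ.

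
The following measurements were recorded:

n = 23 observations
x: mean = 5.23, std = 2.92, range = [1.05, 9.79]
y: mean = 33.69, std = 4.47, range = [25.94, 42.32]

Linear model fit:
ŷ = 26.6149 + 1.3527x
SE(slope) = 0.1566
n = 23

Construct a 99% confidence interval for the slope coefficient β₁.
The 99% CI for β₁ is (0.9093, 1.7961)

Confidence interval for the slope:

The 99% CI for β₁ is: β̂₁ ± t*(α/2, n-2) × SE(β̂₁)

Step 1: Find critical t-value
- Confidence level = 0.99
- Degrees of freedom = n - 2 = 23 - 2 = 21
- t*(α/2, 21) = 2.8314

Step 2: Calculate margin of error
Margin = 2.8314 × 0.1566 = 0.4434

Step 3: Construct interval
CI = 1.3527 ± 0.4434
CI = (0.9093, 1.7961)

Interpretation: We are 99% confident that the true slope β₁ lies between 0.9093 and 1.7961.
Since 0 is outside the interval, a two-sided test at α = 0.01 would reject H₀: β₁ = 0.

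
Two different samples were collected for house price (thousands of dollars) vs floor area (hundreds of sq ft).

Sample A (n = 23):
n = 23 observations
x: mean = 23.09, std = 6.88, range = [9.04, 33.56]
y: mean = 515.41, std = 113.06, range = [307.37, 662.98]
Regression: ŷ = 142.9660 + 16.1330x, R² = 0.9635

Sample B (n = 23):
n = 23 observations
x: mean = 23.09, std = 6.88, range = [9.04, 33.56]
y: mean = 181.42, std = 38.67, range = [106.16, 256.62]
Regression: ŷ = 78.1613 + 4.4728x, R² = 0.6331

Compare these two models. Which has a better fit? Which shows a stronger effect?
Model A has the better fit (R² = 0.9635 vs 0.6331). Model A shows the stronger effect (|β₁| = 16.1330 vs 4.4728).

Model Comparison:

Fit — compare R²:
- Model A: R² = 0.9635 → 96.35% of variance in house price explained
- Model B: R² = 0.6331 → 63.31% of variance in house price explained
- 0.9635 > 0.6331 → Model A has the better fit

Effect size (slope magnitude):
- Model A: β₁ = 16.1330 → predicted house price rises 16.1330 thousand dollars per additional hundred sq ft of floor area
- Model B: β₁ = 4.4728 → predicted house price rises 4.4728 thousand dollars per additional hundred sq ft of floor area
- |16.1330| > |4.4728| → Model A shows the stronger marginal effect

Note: R² measures how tightly points cluster around the line; β₁ measures how steep the line is — they answer different questions.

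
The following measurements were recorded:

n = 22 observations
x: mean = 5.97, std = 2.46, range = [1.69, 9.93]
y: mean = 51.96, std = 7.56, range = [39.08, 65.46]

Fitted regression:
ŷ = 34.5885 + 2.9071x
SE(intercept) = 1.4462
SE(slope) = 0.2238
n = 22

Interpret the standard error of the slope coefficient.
The slope 2.9071 is pinned down to within about ±0.2238 (one SE) by these data — relative uncertainty 7.7%, i.e. precise.

SE(β̂₁) = 0.2238 says: if we drew many samples of n = 22 from the same population and refit each time, the fitted slopes would scatter with a standard deviation of roughly 0.2238 around the true β₁.

Relative precision:
- SE / |β̂₁| = 0.2238 / 2.9071 = 7.7%
- Rule of thumb (under 20%: precise; 20% to under 50%: moderately precise; 50% or more: imprecise) → precise

Rough 95% range (±2 SE): 2.9071 ± 0.4476 → (2.4595, 3.3547).

What drives SE(β̂₁): wider spread of x values → smaller SE; more residual scatter → larger SE.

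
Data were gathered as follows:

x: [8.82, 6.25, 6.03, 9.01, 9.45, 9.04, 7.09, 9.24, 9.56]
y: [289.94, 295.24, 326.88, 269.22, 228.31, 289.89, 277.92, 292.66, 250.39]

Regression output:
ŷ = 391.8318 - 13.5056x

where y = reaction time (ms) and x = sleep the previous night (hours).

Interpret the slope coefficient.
On average, reaction time is about 13.5056 ms lower for every extra hour of sleep.

β₁ = -13.5056 is the change in predicted reaction time (ms) per additional hour of sleep.

Interpretation:
- Sleep up by 1 hour → predicted reaction time decreases by 13.5056 ms
- This is a linear approximation: the same per-unit change is assumed across the whole observed x range
- The sign (−) gives the direction; the magnitude 13.5056 gives the size of the effect per hour

The intercept β₀ = 391.8318 is the predicted reaction time when sleep = 0; since the smallest observed x is 6.03, this is an extrapolation and mainly anchors the line.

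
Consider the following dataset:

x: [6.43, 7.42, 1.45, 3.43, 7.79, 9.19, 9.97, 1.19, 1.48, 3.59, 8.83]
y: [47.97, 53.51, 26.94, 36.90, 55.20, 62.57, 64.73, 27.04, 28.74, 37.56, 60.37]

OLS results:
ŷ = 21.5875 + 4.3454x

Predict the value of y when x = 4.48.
ŷ = 41.0549

To predict y for x = 4.48, substitute into the regression equation:

ŷ = 21.5875 + 4.3454 × 4.48
ŷ = 21.5875 + 19.4674
ŷ = 41.0549

This is a point prediction; actual observations scatter around it by roughly the residual standard deviation.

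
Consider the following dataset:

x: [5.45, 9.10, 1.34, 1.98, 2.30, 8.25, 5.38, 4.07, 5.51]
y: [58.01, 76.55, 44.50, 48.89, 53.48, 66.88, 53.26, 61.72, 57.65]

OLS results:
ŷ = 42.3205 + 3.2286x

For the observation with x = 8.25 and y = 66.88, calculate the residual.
Residual = -2.0765

The residual is the difference between the actual value and the predicted value:

Residual = y - ŷ

Step 1: Calculate predicted value
ŷ = 42.3205 + 3.2286 × 8.25
ŷ = 68.9565

Step 2: Calculate residual
Residual = 66.88 - 68.9565
Residual = -2.0765

The residual is negative, so the observed y = 66.88 sits below the regression line (the line overestimates it by 2.0765).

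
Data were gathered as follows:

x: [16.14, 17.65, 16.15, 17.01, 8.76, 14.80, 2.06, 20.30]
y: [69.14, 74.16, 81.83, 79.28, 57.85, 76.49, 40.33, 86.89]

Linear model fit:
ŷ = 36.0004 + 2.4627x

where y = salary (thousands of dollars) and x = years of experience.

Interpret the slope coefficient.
On average, salary is about 2.4627 thousand dollars higher for every extra year of experience.

The slope β₁ = 2.4627 gives the rate at which the fitted salary changes with experience.

Interpretation:
- Experience up by 1 year → predicted salary increases by 2.4627 thousand dollars
- This is a linear approximation: the same per-unit change is assumed across the whole observed x range
- The sign (+) gives the direction; the magnitude 2.4627 gives the size of the effect per year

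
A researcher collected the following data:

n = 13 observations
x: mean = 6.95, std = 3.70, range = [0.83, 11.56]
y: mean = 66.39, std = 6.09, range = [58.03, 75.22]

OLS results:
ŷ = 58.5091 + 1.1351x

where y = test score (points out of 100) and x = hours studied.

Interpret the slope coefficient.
An increase of one hour in study time is associated with a 1.1351 points increase in predicted test score.

The slope coefficient β₁ = 1.1351 represents the marginal effect of study time on test score.

Interpretation:
- Study time up by 1 hour → predicted test score increases by 1.1351 points
- This is a linear approximation: the same per-unit change is assumed across the whole observed x range
- The sign (+) gives the direction; the magnitude 1.1351 gives the size of the effect per hour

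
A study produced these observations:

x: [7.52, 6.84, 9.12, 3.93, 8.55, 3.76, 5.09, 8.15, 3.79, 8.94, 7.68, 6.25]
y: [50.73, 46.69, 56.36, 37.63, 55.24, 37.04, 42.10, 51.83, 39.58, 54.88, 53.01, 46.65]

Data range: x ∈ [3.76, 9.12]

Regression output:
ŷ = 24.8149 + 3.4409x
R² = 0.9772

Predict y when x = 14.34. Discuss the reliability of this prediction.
ŷ = 74.1574 (extrapolation — x = 14.34 lies outside [3.76, 9.12], so reliability is low).

Prediction calculation:
ŷ = 24.8149 + 3.4409 × 14.34
ŷ = 74.1574

Reliability:
- Data range: x ∈ [3.76, 9.12]
- Prediction point: x = 14.34 is 5.22 units above the observed range → this is EXTRAPOLATION, not interpolation

Why that matters here:
- The standard error of prediction grows with (x − x̄)², and x = 14.34 is far from x̄ = 6.64
- Real relationships often flatten, saturate, or turn nonlinear at extremes

The R² = 0.9772 only validates the fit within [3.76, 9.12]; treat ŷ = 74.1574 with caution.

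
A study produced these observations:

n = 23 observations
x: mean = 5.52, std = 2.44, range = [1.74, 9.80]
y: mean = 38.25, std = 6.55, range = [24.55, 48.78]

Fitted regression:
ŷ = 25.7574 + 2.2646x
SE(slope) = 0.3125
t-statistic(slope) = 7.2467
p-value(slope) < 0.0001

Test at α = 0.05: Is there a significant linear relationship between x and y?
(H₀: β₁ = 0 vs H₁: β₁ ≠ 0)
p-value < 0.0001 < α = 0.05, so we reject H₀. The relationship is significant.

Hypothesis test for the slope coefficient:

H₀: β₁ = 0 (no linear relationship)
H₁: β₁ ≠ 0 (linear relationship exists)

Test statistic: t = β̂₁ / SE(β̂₁) = 2.2646 / 0.3125 = 7.2467

p < 0.0001: how often a slope estimate this far from 0 (in SE units) would arise by chance if β₁ were truly 0.

Decision rule: reject H₀ if p-value < α.
p-value < 0.0001 < α = 0.05 → reject H₀.

There is sufficient evidence at the 5% significance level to conclude that a linear relationship exists between x and y.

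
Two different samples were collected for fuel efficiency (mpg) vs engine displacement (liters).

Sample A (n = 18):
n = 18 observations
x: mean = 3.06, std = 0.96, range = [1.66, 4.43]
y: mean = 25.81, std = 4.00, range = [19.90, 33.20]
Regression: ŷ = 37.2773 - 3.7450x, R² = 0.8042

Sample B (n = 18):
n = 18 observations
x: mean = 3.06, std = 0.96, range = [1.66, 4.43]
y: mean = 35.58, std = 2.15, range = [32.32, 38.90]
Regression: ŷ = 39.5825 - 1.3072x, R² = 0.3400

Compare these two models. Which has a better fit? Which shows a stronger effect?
Model A has the better fit (R² = 0.8042 vs 0.3400). Model A shows the stronger effect (|β₁| = 3.7450 vs 1.3072).

Model Comparison:

Fit — compare R²:
- Model A: R² = 0.8042 → 80.42% of variance in fuel efficiency explained
- Model B: R² = 0.3400 → 34.00% of variance in fuel efficiency explained
- 0.8042 > 0.3400 → Model A has the better fit

Which has the larger per-liter effect? (|β₁|)
- Model A: β₁ = -3.7450 → predicted fuel efficiency falls 3.7450 mpg per additional liter of engine displacement
- Model B: β₁ = -1.3072 → predicted fuel efficiency falls 1.3072 mpg per additional liter of engine displacement
- |-3.7450| > |-1.3072| → Model A shows the stronger marginal effect

Note: R² measures how tightly points cluster around the line; β₁ measures how steep the line is — they answer different questions.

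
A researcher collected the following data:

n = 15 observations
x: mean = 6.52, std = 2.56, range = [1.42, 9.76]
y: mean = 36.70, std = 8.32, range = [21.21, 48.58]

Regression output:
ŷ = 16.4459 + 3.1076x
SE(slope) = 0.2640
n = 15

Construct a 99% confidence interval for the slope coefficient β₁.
The 99% CI for β₁ is (2.3124, 3.9028)

Confidence interval for the slope:

The 99% CI for β₁ is: β̂₁ ± t*(α/2, n-2) × SE(β̂₁)

Step 1: Find critical t-value
- Confidence level = 0.99
- Degrees of freedom = n - 2 = 15 - 2 = 13
- t*(α/2, 13) = 3.0123

Step 2: Calculate margin of error
Margin = 3.0123 × 0.2640 = 0.7952

Step 3: Construct interval
CI = 3.1076 ± 0.7952
CI = (2.3124, 3.9028)

Interpretation: intervals built this way capture the true β₁ in 99% of repeated samples; here the plausible range for the per-unit effect of x on y is 2.3124 to 3.9028.
Both endpoints are positive, so the data support a genuinely positive slope at this confidence level.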